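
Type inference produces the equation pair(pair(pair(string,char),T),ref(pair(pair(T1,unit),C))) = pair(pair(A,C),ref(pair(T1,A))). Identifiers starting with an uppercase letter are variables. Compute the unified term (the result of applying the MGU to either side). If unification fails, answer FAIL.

Decompose pair/2: pair(pair(string,char),T) = pair(A,C),  ref(pair(pair(T1,unit),C)) = ref(pair(T1,A)).
Decompose pair/2: pair(string,char) = A,  T = C.
Bind A := pair(string,char); substituting into the one remaining equation that mentions A gives: ref(pair(pair(T1,unit),C)) = ref(pair(T1,pair(string,char))).
Bind T := C; no other remaining equation mentions T.
Decompose ref/1: pair(pair(T1,unit),C) = pair(T1,pair(string,char)).
Decompose pair/2: pair(T1,unit) = T1,  C = pair(string,char).
Occurs check fails: T1 occurs in pair(T1,unit); the equation T1 = pair(T1,unit) has no finite solution.

FAIL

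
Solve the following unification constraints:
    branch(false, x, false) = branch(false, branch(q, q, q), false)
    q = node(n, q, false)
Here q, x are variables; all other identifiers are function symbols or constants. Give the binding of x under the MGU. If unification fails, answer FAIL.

FAIL

Decompose branch/3: false = false,  x = branch(q, q, q),  false = false.
Delete trivial equation false = false.
Bind x := branch(q, q, q); no other remaining equation mentions x.
Delete trivial equation false = false.
Occurs check fails: q occurs in node(n, q, false); the equation q = node(n, q, false) has no finite solution.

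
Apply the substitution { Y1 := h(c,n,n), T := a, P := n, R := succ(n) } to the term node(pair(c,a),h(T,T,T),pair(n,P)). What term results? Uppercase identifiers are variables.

node(pair(c,a),h(a,a,a),pair(n,n))

Replace each occurrence of T with a.
Replace each occurrence of P with n.
Result: node(pair(c,a),h(a,a,a),pair(n,n)).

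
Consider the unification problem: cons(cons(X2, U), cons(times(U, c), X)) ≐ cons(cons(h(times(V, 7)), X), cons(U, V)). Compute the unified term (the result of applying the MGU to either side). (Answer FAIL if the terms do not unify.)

FAIL

Decompose cons/2: cons(X2, U) ≐ cons(h(times(V, 7)), X),  cons(times(U, c), X) ≐ cons(U, V).
Decompose cons/2: X2 ≐ h(times(V, 7)),  U ≐ X.
Bind X2 := h(times(V, 7)); no other remaining equation mentions X2.
Bind U := X; substituting into the remaining equation gives: cons(times(X, c), X) ≐ cons(X, V).
Decompose cons/2: times(X, c) ≐ X,  X ≐ V.
Occurs check fails: X occurs in times(X, c); the equation X ≐ times(X, c) has no finite solution.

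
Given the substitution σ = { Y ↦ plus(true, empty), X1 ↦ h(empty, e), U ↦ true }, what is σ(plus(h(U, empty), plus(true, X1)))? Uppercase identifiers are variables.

Replace each occurrence of X1 with h(empty, e).
Replace each occurrence of U with true.
Result: plus(h(true, empty), plus(true, h(empty, e))).

plus(h(true, empty), plus(true, h(empty, e)))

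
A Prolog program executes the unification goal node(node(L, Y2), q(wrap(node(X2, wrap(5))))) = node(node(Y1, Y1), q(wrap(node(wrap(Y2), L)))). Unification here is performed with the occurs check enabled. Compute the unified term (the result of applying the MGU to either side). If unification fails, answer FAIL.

Decompose node/2: node(L, Y2) = node(Y1, Y1),  q(wrap(node(X2, wrap(5)))) = q(wrap(node(wrap(Y2), L))).
Decompose node/2: L = Y1,  Y2 = Y1.
Bind L := Y1; substituting into the one remaining equation that mentions L gives: q(wrap(node(X2, wrap(5)))) = q(wrap(node(wrap(Y2), Y1))).
Bind Y2 := Y1; substituting into the remaining equation gives: q(wrap(node(X2, wrap(5)))) = q(wrap(node(wrap(Y1), Y1))).
Decompose q/1: wrap(node(X2, wrap(5))) = wrap(node(wrap(Y1), Y1)).
Decompose wrap/1: node(X2, wrap(5)) = node(wrap(Y1), Y1).
Decompose node/2: X2 = wrap(Y1),  wrap(5) = Y1.
Bind X2 := wrap(Y1); no other remaining equation mentions X2.
Bind Y1 := wrap(5). Substituting into the earlier bindings gives L := wrap(5), Y2 := wrap(5), X2 := wrap(wrap(5)).
Applying the MGU to either side gives node(node(wrap(5), wrap(5)), q(wrap(node(wrap(wrap(5)), wrap(5))))).

node(node(wrap(5), wrap(5)), q(wrap(node(wrap(wrap(5)), wrap(5)))))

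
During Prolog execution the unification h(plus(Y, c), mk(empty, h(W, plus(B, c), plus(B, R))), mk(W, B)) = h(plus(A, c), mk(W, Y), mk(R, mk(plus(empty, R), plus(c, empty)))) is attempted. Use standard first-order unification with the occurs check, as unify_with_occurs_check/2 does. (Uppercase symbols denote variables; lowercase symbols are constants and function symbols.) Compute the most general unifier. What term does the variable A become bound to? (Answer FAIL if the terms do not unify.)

Decompose h/3: plus(Y, c) = plus(A, c),  mk(empty, h(W, plus(B, c), plus(B, R))) = mk(W, Y),  mk(W, B) = mk(R, mk(plus(empty, R), plus(c, empty))).
Decompose plus/2: Y = A,  c = c.
Bind Y := A; substituting into the one remaining equation that mentions Y gives: mk(empty, h(W, plus(B, c), plus(B, R))) = mk(W, A).
Delete trivial equation c = c.
Decompose mk/2: empty = W,  h(W, plus(B, c), plus(B, R)) = A.
Bind W := empty; substituting into the remaining equations gives: h(empty, plus(B, c), plus(B, R)) = A,  mk(empty, B) = mk(R, mk(plus(empty, R), plus(c, empty))).
Bind A := h(empty, plus(B, c), plus(B, R)); no other remaining equation mentions A. Substituting into the earlier binding gives Y := h(empty, plus(B, c), plus(B, R)).
Decompose mk/2: empty = R,  B = mk(plus(empty, R), plus(c, empty)).
Bind R := empty; substituting into the remaining equation gives: B = mk(plus(empty, empty), plus(c, empty)). Substituting into the earlier bindings gives Y := h(empty, plus(B, c), plus(B, empty)), A := h(empty, plus(B, c), plus(B, empty)).
Bind B := mk(plus(empty, empty), plus(c, empty)). Substituting into the earlier bindings gives Y := h(empty, plus(mk(plus(empty, empty), plus(c, empty)), c), plus(mk(plus(empty, empty), plus(c, empty)), empty)), A := h(empty, plus(mk(plus(empty, empty), plus(c, empty)), c), plus(mk(plus(empty, empty), plus(c, empty)), empty)).
MGU = { Y -> h(empty, plus(mk(plus(empty, empty), plus(c, empty)), c), plus(mk(plus(empty, empty), plus(c, empty)), empty)), W -> empty, A -> h(empty, plus(mk(plus(empty, empty), plus(c, empty)), c), plus(mk(plus(empty, empty), plus(c, empty)), empty)), R -> empty, B -> mk(plus(empty, empty), plus(c, empty)) }, so A -> h(empty, plus(mk(plus(empty, empty), plus(c, empty)), c), plus(mk(plus(empty, empty), plus(c, empty)), empty)).

h(empty, plus(mk(plus(empty, empty), plus(c, empty)), c), plus(mk(plus(empty, empty), plus(c, empty)), empty))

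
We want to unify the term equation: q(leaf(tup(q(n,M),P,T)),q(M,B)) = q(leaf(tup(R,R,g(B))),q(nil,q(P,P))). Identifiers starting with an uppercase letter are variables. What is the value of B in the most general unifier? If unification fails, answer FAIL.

q(q(n,nil),q(n,nil))

Decompose q/2: leaf(tup(q(n,M),P,T)) = leaf(tup(R,R,g(B))),  q(M,B) = q(nil,q(P,P)).
Decompose leaf/1: tup(q(n,M),P,T) = tup(R,R,g(B)).
Decompose tup/3: q(n,M) = R,  P = R,  T = g(B).
Bind R := q(n,M); substituting into the one remaining equation that mentions R gives: P = q(n,M).
Bind P := q(n,M); substituting into the one remaining equation that mentions P gives: q(M,B) = q(nil,q(q(n,M),q(n,M))).
Bind T := g(B); no other remaining equation mentions T.
Decompose q/2: M = nil,  B = q(q(n,M),q(n,M)).
Bind M := nil; substituting into the remaining equation gives: B = q(q(n,nil),q(n,nil)). Substituting into the earlier bindings gives R := q(n,nil), P := q(n,nil).
Bind B := q(q(n,nil),q(n,nil)). Substituting into the earlier binding gives T := g(q(q(n,nil),q(n,nil))).
MGU = { R -> q(n,nil), P -> q(n,nil), T -> g(q(q(n,nil),q(n,nil))), M -> nil, B -> q(q(n,nil),q(n,nil)) }, so B -> q(q(n,nil),q(n,nil)).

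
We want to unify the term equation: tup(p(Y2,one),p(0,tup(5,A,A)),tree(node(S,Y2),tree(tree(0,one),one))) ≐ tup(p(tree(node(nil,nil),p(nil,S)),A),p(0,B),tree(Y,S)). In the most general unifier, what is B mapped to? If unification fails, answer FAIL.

tup(5,one,one)

Decompose tup/3: p(Y2,one) ≐ p(tree(node(nil,nil),p(nil,S)),A),  p(0,tup(5,A,A)) ≐ p(0,B),  tree(node(S,Y2),tree(tree(0,one),one)) ≐ tree(Y,S).
Decompose p/2: Y2 ≐ tree(node(nil,nil),p(nil,S)),  one ≐ A.
Bind Y2 := tree(node(nil,nil),p(nil,S)); substituting into the one remaining equation that mentions Y2 gives: tree(node(S,tree(node(nil,nil),p(nil,S))),tree(tree(0,one),one)) ≐ tree(Y,S).
Bind A := one; substituting into the one remaining equation that mentions A gives: p(0,tup(5,one,one)) ≐ p(0,B).
Decompose p/2: 0 ≐ 0,  tup(5,one,one) ≐ B.
Delete trivial equation 0 ≐ 0.
Bind B := tup(5,one,one); no other remaining equation mentions B.
Decompose tree/2: node(S,tree(node(nil,nil),p(nil,S))) ≐ Y,  tree(tree(0,one),one) ≐ S.
Bind Y := node(S,tree(node(nil,nil),p(nil,S))); no other remaining equation mentions Y.
Bind S := tree(tree(0,one),one). Substituting into the earlier bindings gives Y2 := tree(node(nil,nil),p(nil,tree(tree(0,one),one))), Y := node(tree(tree(0,one),one),tree(node(nil,nil),p(nil,tree(tree(0,one),one)))).
MGU = { Y2 := tree(node(nil,nil),p(nil,tree(tree(0,one),one))), A := one, B := tup(5,one,one), Y := node(tree(tree(0,one),one),tree(node(nil,nil),p(nil,tree(tree(0,one),one)))), S := tree(tree(0,one),one) }, so B := tup(5,one,one).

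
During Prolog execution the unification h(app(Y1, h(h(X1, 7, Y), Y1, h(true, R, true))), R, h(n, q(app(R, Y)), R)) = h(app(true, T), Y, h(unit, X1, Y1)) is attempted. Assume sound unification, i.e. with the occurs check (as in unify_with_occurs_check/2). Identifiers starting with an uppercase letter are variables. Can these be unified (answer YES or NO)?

NO

Decompose h/3: app(Y1, h(h(X1, 7, Y), Y1, h(true, R, true))) = app(true, T),  R = Y,  h(n, q(app(R, Y)), R) = h(unit, X1, Y1).
Decompose app/2: Y1 = true,  h(h(X1, 7, Y), Y1, h(true, R, true)) = T.
Bind Y1 := true; substituting into the 2 remaining equations that mention Y1 gives: h(h(X1, 7, Y), true, h(true, R, true)) = T,  h(n, q(app(R, Y)), R) = h(unit, X1, true).
Bind T := h(h(X1, 7, Y), true, h(true, R, true)); no other remaining equation mentions T.
Bind R := Y; substituting into the remaining equation gives: h(n, q(app(Y, Y)), Y) = h(unit, X1, true). Substituting into the earlier binding gives T := h(h(X1, 7, Y), true, h(true, Y, true)).
Decompose h/3: n = unit,  q(app(Y, Y)) = X1,  Y = true.
Clash: constants n and unit differ; no unifier exists.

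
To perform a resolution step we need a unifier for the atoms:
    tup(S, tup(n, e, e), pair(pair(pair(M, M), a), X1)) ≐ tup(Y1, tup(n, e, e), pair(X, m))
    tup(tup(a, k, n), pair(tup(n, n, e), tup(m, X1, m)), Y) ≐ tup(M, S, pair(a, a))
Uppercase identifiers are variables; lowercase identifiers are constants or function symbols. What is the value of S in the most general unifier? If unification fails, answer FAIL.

Decompose tup/3: S ≐ Y1,  tup(n, e, e) ≐ tup(n, e, e),  pair(pair(pair(M, M), a), X1) ≐ pair(X, m).
Bind S := Y1; substituting into the one remaining equation that mentions S gives: tup(tup(a, k, n), pair(tup(n, n, e), tup(m, X1, m)), Y) ≐ tup(M, Y1, pair(a, a)).
Delete trivial equation tup(n, e, e) ≐ tup(n, e, e).
Decompose pair/2: pair(pair(M, M), a) ≐ X,  X1 ≐ m.
Bind X := pair(pair(M, M), a); no other remaining equation mentions X.
Bind X1 := m; substituting into the remaining equation gives: tup(tup(a, k, n), pair(tup(n, n, e), tup(m, m, m)), Y) ≐ tup(M, Y1, pair(a, a)).
Decompose tup/3: tup(a, k, n) ≐ M,  pair(tup(n, n, e), tup(m, m, m)) ≐ Y1,  Y ≐ pair(a, a).
Bind M := tup(a, k, n); no other remaining equation mentions M. Substituting into the earlier binding gives X := pair(pair(tup(a, k, n), tup(a, k, n)), a).
Bind Y1 := pair(tup(n, n, e), tup(m, m, m)); no other remaining equation mentions Y1. Substituting into the earlier binding gives S := pair(tup(n, n, e), tup(m, m, m)).
Bind Y := pair(a, a).
MGU = { S -> pair(tup(n, n, e), tup(m, m, m)), X -> pair(pair(tup(a, k, n), tup(a, k, n)), a), X1 -> m, M -> tup(a, k, n), Y1 -> pair(tup(n, n, e), tup(m, m, m)), Y -> pair(a, a) }, so S -> pair(tup(n, n, e), tup(m, m, m)).

pair(tup(n, n, e), tup(m, m, m))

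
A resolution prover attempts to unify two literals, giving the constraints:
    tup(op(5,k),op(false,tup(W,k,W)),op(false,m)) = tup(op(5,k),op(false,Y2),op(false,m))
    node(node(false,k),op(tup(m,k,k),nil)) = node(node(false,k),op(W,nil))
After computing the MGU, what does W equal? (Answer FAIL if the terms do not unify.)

Decompose tup/3: op(5,k) = op(5,k),  op(false,tup(W,k,W)) = op(false,Y2),  op(false,m) = op(false,m).
Delete trivial equation op(5,k) = op(5,k).
Decompose op/2: false = false,  tup(W,k,W) = Y2.
Delete trivial equation false = false.
Bind Y2 := tup(W,k,W); no other remaining equation mentions Y2.
Delete trivial equation op(false,m) = op(false,m).
Decompose node/2: node(false,k) = node(false,k),  op(tup(m,k,k),nil) = op(W,nil).
Delete trivial equation node(false,k) = node(false,k).
Decompose op/2: tup(m,k,k) = W,  nil = nil.
Bind W := tup(m,k,k); no other remaining equation mentions W. Substituting into the earlier binding gives Y2 := tup(tup(m,k,k),k,tup(m,k,k)).
Delete trivial equation nil = nil.
MGU = { Y2 ↦ tup(tup(m,k,k),k,tup(m,k,k)), W ↦ tup(m,k,k) }, so W ↦ tup(m,k,k).

tup(m,k,k)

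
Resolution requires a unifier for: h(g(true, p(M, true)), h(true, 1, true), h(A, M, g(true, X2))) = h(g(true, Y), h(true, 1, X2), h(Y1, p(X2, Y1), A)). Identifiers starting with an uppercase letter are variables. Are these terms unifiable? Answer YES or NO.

YES

Decompose h/3: g(true, p(M, true)) = g(true, Y),  h(true, 1, true) = h(true, 1, X2),  h(A, M, g(true, X2)) = h(Y1, p(X2, Y1), A).
Decompose g/2: true = true,  p(M, true) = Y.
Delete trivial equation true = true.
Bind Y := p(M, true); no other remaining equation mentions Y.
Decompose h/3: true = true,  1 = 1,  true = X2.
Delete trivial equation true = true.
Delete trivial equation 1 = 1.
Bind X2 := true; substituting into the remaining equation gives: h(A, M, g(true, true)) = h(Y1, p(true, Y1), A).
Decompose h/3: A = Y1,  M = p(true, Y1),  g(true, true) = A.
Bind A := Y1; substituting into the one remaining equation that mentions A gives: g(true, true) = Y1.
Bind M := p(true, Y1); no other remaining equation mentions M. Substituting into the earlier binding gives Y := p(p(true, Y1), true).
Bind Y1 := g(true, true). Substituting into the earlier bindings gives Y := p(p(true, g(true, true)), true), A := g(true, true), M := p(true, g(true, true)).
No equations remain and no clash or occurs-check failure arose, so a unifier exists.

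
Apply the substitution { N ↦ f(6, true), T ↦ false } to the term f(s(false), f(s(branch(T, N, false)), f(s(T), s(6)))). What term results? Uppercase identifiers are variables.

Replace each occurrence of N with f(6, true).
Replace each occurrence of T with false.
Result: f(s(false), f(s(branch(false, f(6, true), false)), f(s(false), s(6)))).

f(s(false), f(s(branch(false, f(6, true), false)), f(s(false), s(6))))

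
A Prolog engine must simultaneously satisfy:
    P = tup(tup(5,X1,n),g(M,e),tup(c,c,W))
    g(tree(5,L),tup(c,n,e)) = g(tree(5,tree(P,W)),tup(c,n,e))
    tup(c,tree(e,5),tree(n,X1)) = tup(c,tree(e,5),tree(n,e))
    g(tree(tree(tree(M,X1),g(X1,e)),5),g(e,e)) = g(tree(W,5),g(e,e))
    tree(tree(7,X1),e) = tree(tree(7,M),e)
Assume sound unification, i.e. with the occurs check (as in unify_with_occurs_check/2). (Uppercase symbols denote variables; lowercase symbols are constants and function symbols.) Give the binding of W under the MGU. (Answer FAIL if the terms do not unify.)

Bind P := tup(tup(5,X1,n),g(M,e),tup(c,c,W)); substituting into the one remaining equation that mentions P gives: g(tree(5,L),tup(c,n,e)) = g(tree(5,tree(tup(tup(5,X1,n),g(M,e),tup(c,c,W)),W)),tup(c,n,e)).
Decompose g/2: tree(5,L) = tree(5,tree(tup(tup(5,X1,n),g(M,e),tup(c,c,W)),W)),  tup(c,n,e) = tup(c,n,e).
Decompose tree/2: 5 = 5,  L = tree(tup(tup(5,X1,n),g(M,e),tup(c,c,W)),W).
Delete trivial equation 5 = 5.
Bind L := tree(tup(tup(5,X1,n),g(M,e),tup(c,c,W)),W); no other remaining equation mentions L.
Delete trivial equation tup(c,n,e) = tup(c,n,e).
Decompose tup/3: c = c,  tree(e,5) = tree(e,5),  tree(n,X1) = tree(n,e).
Delete trivial equation c = c.
Delete trivial equation tree(e,5) = tree(e,5).
Decompose tree/2: n = n,  X1 = e.
Delete trivial equation n = n.
Bind X1 := e; substituting into the remaining equations gives: g(tree(tree(tree(M,e),g(e,e)),5),g(e,e)) = g(tree(W,5),g(e,e)),  tree(tree(7,e),e) = tree(tree(7,M),e). Substituting into the earlier bindings gives P := tup(tup(5,e,n),g(M,e),tup(c,c,W)), L := tree(tup(tup(5,e,n),g(M,e),tup(c,c,W)),W).
Decompose g/2: tree(tree(tree(M,e),g(e,e)),5) = tree(W,5),  g(e,e) = g(e,e).
Decompose tree/2: tree(tree(M,e),g(e,e)) = W,  5 = 5.
Bind W := tree(tree(M,e),g(e,e)); no other remaining equation mentions W. Substituting into the earlier bindings gives P := tup(tup(5,e,n),g(M,e),tup(c,c,tree(tree(M,e),g(e,e)))), L := tree(tup(tup(5,e,n),g(M,e),tup(c,c,tree(tree(M,e),g(e,e)))),tree(tree(M,e),g(e,e))).
Delete trivial equation 5 = 5.
Delete trivial equation g(e,e) = g(e,e).
Decompose tree/2: tree(7,e) = tree(7,M),  e = e.
Decompose tree/2: 7 = 7,  e = M.
Delete trivial equation 7 = 7.
Bind M := e; no other remaining equation mentions M. Substituting into the earlier bindings gives P := tup(tup(5,e,n),g(e,e),tup(c,c,tree(tree(e,e),g(e,e)))), L := tree(tup(tup(5,e,n),g(e,e),tup(c,c,tree(tree(e,e),g(e,e)))),tree(tree(e,e),g(e,e))), W := tree(tree(e,e),g(e,e)).
Delete trivial equation e = e.
MGU = { P -> tup(tup(5,e,n),g(e,e),tup(c,c,tree(tree(e,e),g(e,e)))), L -> tree(tup(tup(5,e,n),g(e,e),tup(c,c,tree(tree(e,e),g(e,e)))),tree(tree(e,e),g(e,e))), X1 -> e, W -> tree(tree(e,e),g(e,e)), M -> e }, so W -> tree(tree(e,e),g(e,e)).

tree(tree(e,e),g(e,e))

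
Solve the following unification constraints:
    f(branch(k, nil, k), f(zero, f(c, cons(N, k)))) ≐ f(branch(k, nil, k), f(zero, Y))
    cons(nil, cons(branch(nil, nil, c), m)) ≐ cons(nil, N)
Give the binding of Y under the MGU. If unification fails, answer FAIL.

Decompose f/2: branch(k, nil, k) ≐ branch(k, nil, k),  f(zero, f(c, cons(N, k))) ≐ f(zero, Y).
Delete trivial equation branch(k, nil, k) ≐ branch(k, nil, k).
Decompose f/2: zero ≐ zero,  f(c, cons(N, k)) ≐ Y.
Delete trivial equation zero ≐ zero.
Bind Y := f(c, cons(N, k)); no other remaining equation mentions Y.
Decompose cons/2: nil ≐ nil,  cons(branch(nil, nil, c), m) ≐ N.
Delete trivial equation nil ≐ nil.
Bind N := cons(branch(nil, nil, c), m). Substituting into the earlier binding gives Y := f(c, cons(cons(branch(nil, nil, c), m), k)).
MGU = { Y -> f(c, cons(cons(branch(nil, nil, c), m), k)), N -> cons(branch(nil, nil, c), m) }, so Y -> f(c, cons(cons(branch(nil, nil, c), m), k)).

f(c, cons(cons(branch(nil, nil, c), m), k))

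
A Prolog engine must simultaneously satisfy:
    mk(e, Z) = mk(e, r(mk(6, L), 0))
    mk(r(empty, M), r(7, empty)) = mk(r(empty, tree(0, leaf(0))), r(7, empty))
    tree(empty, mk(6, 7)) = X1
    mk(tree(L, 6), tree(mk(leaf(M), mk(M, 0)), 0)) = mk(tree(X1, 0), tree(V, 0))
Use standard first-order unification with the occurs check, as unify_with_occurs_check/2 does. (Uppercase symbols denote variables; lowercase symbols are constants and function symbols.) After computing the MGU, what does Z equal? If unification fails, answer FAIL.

Decompose mk/2: e = e,  Z = r(mk(6, L), 0).
Delete trivial equation e = e.
Bind Z := r(mk(6, L), 0); no other remaining equation mentions Z.
Decompose mk/2: r(empty, M) = r(empty, tree(0, leaf(0))),  r(7, empty) = r(7, empty).
Decompose r/2: empty = empty,  M = tree(0, leaf(0)).
Delete trivial equation empty = empty.
Bind M := tree(0, leaf(0)); substituting into the one remaining equation that mentions M gives: mk(tree(L, 6), tree(mk(leaf(tree(0, leaf(0))), mk(tree(0, leaf(0)), 0)), 0)) = mk(tree(X1, 0), tree(V, 0)).
Delete trivial equation r(7, empty) = r(7, empty).
Bind X1 := tree(empty, mk(6, 7)); substituting into the remaining equation gives: mk(tree(L, 6), tree(mk(leaf(tree(0, leaf(0))), mk(tree(0, leaf(0)), 0)), 0)) = mk(tree(tree(empty, mk(6, 7)), 0), tree(V, 0)).
Decompose mk/2: tree(L, 6) = tree(tree(empty, mk(6, 7)), 0),  tree(mk(leaf(tree(0, leaf(0))), mk(tree(0, leaf(0)), 0)), 0) = tree(V, 0).
Decompose tree/2: L = tree(empty, mk(6, 7)),  6 = 0.
Bind L := tree(empty, mk(6, 7)); no other remaining equation mentions L. Substituting into the earlier binding gives Z := r(mk(6, tree(empty, mk(6, 7))), 0).
Clash: constants 6 and 0 differ; no unifier exists.

FAIL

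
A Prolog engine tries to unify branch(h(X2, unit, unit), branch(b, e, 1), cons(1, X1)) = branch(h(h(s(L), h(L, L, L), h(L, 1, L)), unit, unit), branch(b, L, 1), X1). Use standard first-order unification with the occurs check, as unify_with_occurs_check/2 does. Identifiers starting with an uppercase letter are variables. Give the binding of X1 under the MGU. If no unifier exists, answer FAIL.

Decompose branch/3: h(X2, unit, unit) = h(h(s(L), h(L, L, L), h(L, 1, L)), unit, unit),  branch(b, e, 1) = branch(b, L, 1),  cons(1, X1) = X1.
Decompose h/3: X2 = h(s(L), h(L, L, L), h(L, 1, L)),  unit = unit,  unit = unit.
Bind X2 := h(s(L), h(L, L, L), h(L, 1, L)); no other remaining equation mentions X2.
Delete trivial equation unit = unit.
Delete trivial equation unit = unit.
Decompose branch/3: b = b,  e = L,  1 = 1.
Delete trivial equation b = b.
Bind L := e; no other remaining equation mentions L. Substituting into the earlier binding gives X2 := h(s(e), h(e, e, e), h(e, 1, e)).
Delete trivial equation 1 = 1.
Occurs check fails: X1 occurs in cons(1, X1); the equation X1 = cons(1, X1) has no finite solution.

FAIL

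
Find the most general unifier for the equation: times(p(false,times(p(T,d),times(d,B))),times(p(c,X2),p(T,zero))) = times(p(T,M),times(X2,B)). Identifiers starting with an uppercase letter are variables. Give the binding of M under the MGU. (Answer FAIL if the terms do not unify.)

Decompose times/2: p(false,times(p(T,d),times(d,B))) = p(T,M),  times(p(c,X2),p(T,zero)) = times(X2,B).
Decompose p/2: false = T,  times(p(T,d),times(d,B)) = M.
Bind T := false; substituting into the remaining equations gives: times(p(false,d),times(d,B)) = M,  times(p(c,X2),p(false,zero)) = times(X2,B).
Bind M := times(p(false,d),times(d,B)); no other remaining equation mentions M.
Decompose times/2: p(c,X2) = X2,  p(false,zero) = B.
Occurs check fails: X2 occurs in p(c,X2); the equation X2 = p(c,X2) has no finite solution.

FAIL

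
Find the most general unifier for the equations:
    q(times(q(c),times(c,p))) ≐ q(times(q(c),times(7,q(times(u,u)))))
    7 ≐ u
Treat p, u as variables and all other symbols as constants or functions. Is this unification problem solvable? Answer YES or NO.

NO

Decompose q/1: times(q(c),times(c,p)) ≐ times(q(c),times(7,q(times(u,u)))).
Decompose times/2: q(c) ≐ q(c),  times(c,p) ≐ times(7,q(times(u,u))).
Delete trivial equation q(c) ≐ q(c).
Decompose times/2: c ≐ 7,  p ≐ q(times(u,u)).
Clash: constants c and 7 differ; no unifier exists.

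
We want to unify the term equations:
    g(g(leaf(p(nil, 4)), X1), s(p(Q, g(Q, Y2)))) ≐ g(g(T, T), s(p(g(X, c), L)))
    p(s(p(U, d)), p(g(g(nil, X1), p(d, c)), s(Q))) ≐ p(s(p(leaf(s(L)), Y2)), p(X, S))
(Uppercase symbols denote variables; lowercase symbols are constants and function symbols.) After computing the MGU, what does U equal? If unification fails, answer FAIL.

leaf(s(g(g(g(g(nil, leaf(p(nil, 4))), p(d, c)), c), d)))

Decompose g/2: g(leaf(p(nil, 4)), X1) ≐ g(T, T),  s(p(Q, g(Q, Y2))) ≐ s(p(g(X, c), L)).
Decompose g/2: leaf(p(nil, 4)) ≐ T,  X1 ≐ T.
Bind T := leaf(p(nil, 4)); substituting into the one remaining equation that mentions T gives: X1 ≐ leaf(p(nil, 4)).
Bind X1 := leaf(p(nil, 4)); substituting into the one remaining equation that mentions X1 gives: p(s(p(U, d)), p(g(g(nil, leaf(p(nil, 4))), p(d, c)), s(Q))) ≐ p(s(p(leaf(s(L)), Y2)), p(X, S)).
Decompose s/1: p(Q, g(Q, Y2)) ≐ p(g(X, c), L).
Decompose p/2: Q ≐ g(X, c),  g(Q, Y2) ≐ L.
Bind Q := g(X, c); substituting into the remaining equations gives: g(g(X, c), Y2) ≐ L,  p(s(p(U, d)), p(g(g(nil, leaf(p(nil, 4))), p(d, c)), s(g(X, c)))) ≐ p(s(p(leaf(s(L)), Y2)), p(X, S)).
Bind L := g(g(X, c), Y2); substituting into the remaining equation gives: p(s(p(U, d)), p(g(g(nil, leaf(p(nil, 4))), p(d, c)), s(g(X, c)))) ≐ p(s(p(leaf(s(g(g(X, c), Y2))), Y2)), p(X, S)).
Decompose p/2: s(p(U, d)) ≐ s(p(leaf(s(g(g(X, c), Y2))), Y2)),  p(g(g(nil, leaf(p(nil, 4))), p(d, c)), s(g(X, c))) ≐ p(X, S).
Decompose s/1: p(U, d) ≐ p(leaf(s(g(g(X, c), Y2))), Y2).
Decompose p/2: U ≐ leaf(s(g(g(X, c), Y2))),  d ≐ Y2.
Bind U := leaf(s(g(g(X, c), Y2))); no other remaining equation mentions U.
Bind Y2 := d; no other remaining equation mentions Y2. Substituting into the earlier bindings gives L := g(g(X, c), d), U := leaf(s(g(g(X, c), d))).
Decompose p/2: g(g(nil, leaf(p(nil, 4))), p(d, c)) ≐ X,  s(g(X, c)) ≐ S.
Bind X := g(g(nil, leaf(p(nil, 4))), p(d, c)); substituting into the remaining equation gives: s(g(g(g(nil, leaf(p(nil, 4))), p(d, c)), c)) ≐ S. Substituting into the earlier bindings gives Q := g(g(g(nil, leaf(p(nil, 4))), p(d, c)), c), L := g(g(g(g(nil, leaf(p(nil, 4))), p(d, c)), c), d), U := leaf(s(g(g(g(g(nil, leaf(p(nil, 4))), p(d, c)), c), d))).
Bind S := s(g(g(g(nil, leaf(p(nil, 4))), p(d, c)), c)).
MGU = { T := leaf(p(nil, 4)), X1 := leaf(p(nil, 4)), Q := g(g(g(nil, leaf(p(nil, 4))), p(d, c)), c), L := g(g(g(g(nil, leaf(p(nil, 4))), p(d, c)), c), d), U := leaf(s(g(g(g(g(nil, leaf(p(nil, 4))), p(d, c)), c), d))), Y2 := d, X := g(g(nil, leaf(p(nil, 4))), p(d, c)), S := s(g(g(g(nil, leaf(p(nil, 4))), p(d, c)), c)) }, so U := leaf(s(g(g(g(g(nil, leaf(p(nil, 4))), p(d, c)), c), d))).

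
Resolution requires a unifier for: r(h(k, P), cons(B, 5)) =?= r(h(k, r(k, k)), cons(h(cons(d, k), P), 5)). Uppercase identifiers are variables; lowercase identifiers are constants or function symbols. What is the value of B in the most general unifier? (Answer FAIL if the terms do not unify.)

h(cons(d, k), r(k, k))

Decompose r/2: h(k, P) =?= h(k, r(k, k)),  cons(B, 5) =?= cons(h(cons(d, k), P), 5).
Decompose h/2: k =?= k,  P =?= r(k, k).
Delete trivial equation k =?= k.
Bind P := r(k, k); substituting into the remaining equation gives: cons(B, 5) =?= cons(h(cons(d, k), r(k, k)), 5).
Decompose cons/2: B =?= h(cons(d, k), r(k, k)),  5 =?= 5.
Bind B := h(cons(d, k), r(k, k)); no other remaining equation mentions B.
Delete trivial equation 5 =?= 5.
MGU = { P -> r(k, k), B -> h(cons(d, k), r(k, k)) }, so B -> h(cons(d, k), r(k, k)).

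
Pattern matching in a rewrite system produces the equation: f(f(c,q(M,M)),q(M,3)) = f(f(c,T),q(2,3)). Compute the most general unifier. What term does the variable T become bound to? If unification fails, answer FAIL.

q(2,2)

Decompose f/2: f(c,q(M,M)) = f(c,T),  q(M,3) = q(2,3).
Decompose f/2: c = c,  q(M,M) = T.
Delete trivial equation c = c.
Bind T := q(M,M); no other remaining equation mentions T.
Decompose q/2: M = 2,  3 = 3.
Bind M := 2; no other remaining equation mentions M. Substituting into the earlier binding gives T := q(2,2).
Delete trivial equation 3 = 3.
MGU = { T -> q(2,2), M -> 2 }, so T -> q(2,2).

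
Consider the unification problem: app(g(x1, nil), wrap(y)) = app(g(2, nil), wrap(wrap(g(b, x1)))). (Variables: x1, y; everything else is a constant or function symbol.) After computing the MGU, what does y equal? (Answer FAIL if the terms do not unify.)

Decompose app/2: g(x1, nil) = g(2, nil),  wrap(y) = wrap(wrap(g(b, x1))).
Decompose g/2: x1 = 2,  nil = nil.
Bind x1 := 2; substituting into the one remaining equation that mentions x1 gives: wrap(y) = wrap(wrap(g(b, 2))).
Delete trivial equation nil = nil.
Decompose wrap/1: y = wrap(g(b, 2)).
Bind y := wrap(g(b, 2)).
MGU = { x1 ↦ 2, y ↦ wrap(g(b, 2)) }, so y ↦ wrap(g(b, 2)).

wrap(g(b, 2))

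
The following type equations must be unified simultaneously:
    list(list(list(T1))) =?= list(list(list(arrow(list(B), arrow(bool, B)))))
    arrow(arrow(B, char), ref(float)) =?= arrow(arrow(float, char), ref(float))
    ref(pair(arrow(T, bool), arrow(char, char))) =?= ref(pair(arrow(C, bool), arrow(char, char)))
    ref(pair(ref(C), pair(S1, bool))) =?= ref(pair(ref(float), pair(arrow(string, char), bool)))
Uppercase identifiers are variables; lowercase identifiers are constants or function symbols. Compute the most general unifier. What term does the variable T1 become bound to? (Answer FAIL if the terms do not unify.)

Decompose list/1: list(list(T1)) =?= list(list(arrow(list(B), arrow(bool, B)))).
Decompose list/1: list(T1) =?= list(arrow(list(B), arrow(bool, B))).
Decompose list/1: T1 =?= arrow(list(B), arrow(bool, B)).
Bind T1 := arrow(list(B), arrow(bool, B)); no other remaining equation mentions T1.
Decompose arrow/2: arrow(B, char) =?= arrow(float, char),  ref(float) =?= ref(float).
Decompose arrow/2: B =?= float,  char =?= char.
Bind B := float; no other remaining equation mentions B. Substituting into the earlier binding gives T1 := arrow(list(float), arrow(bool, float)).
Delete trivial equation char =?= char.
Delete trivial equation ref(float) =?= ref(float).
Decompose ref/1: pair(arrow(T, bool), arrow(char, char)) =?= pair(arrow(C, bool), arrow(char, char)).
Decompose pair/2: arrow(T, bool) =?= arrow(C, bool),  arrow(char, char) =?= arrow(char, char).
Decompose arrow/2: T =?= C,  bool =?= bool.
Bind T := C; no other remaining equation mentions T.
Delete trivial equation bool =?= bool.
Delete trivial equation arrow(char, char) =?= arrow(char, char).
Decompose ref/1: pair(ref(C), pair(S1, bool)) =?= pair(ref(float), pair(arrow(string, char), bool)).
Decompose pair/2: ref(C) =?= ref(float),  pair(S1, bool) =?= pair(arrow(string, char), bool).
Decompose ref/1: C =?= float.
Bind C := float; no other remaining equation mentions C. Substituting into the earlier binding gives T := float.
Decompose pair/2: S1 =?= arrow(string, char),  bool =?= bool.
Bind S1 := arrow(string, char); no other remaining equation mentions S1.
Delete trivial equation bool =?= bool.
MGU = { T1 ↦ arrow(list(float), arrow(bool, float)), B ↦ float, T ↦ float, C ↦ float, S1 ↦ arrow(string, char) }, so T1 ↦ arrow(list(float), arrow(bool, float)).

arrow(list(float), arrow(bool, float))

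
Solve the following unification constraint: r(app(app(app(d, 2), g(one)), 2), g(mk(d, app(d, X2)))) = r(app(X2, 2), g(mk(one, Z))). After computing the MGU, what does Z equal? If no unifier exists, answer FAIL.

FAIL

Decompose r/2: app(app(app(d, 2), g(one)), 2) = app(X2, 2),  g(mk(d, app(d, X2))) = g(mk(one, Z)).
Decompose app/2: app(app(d, 2), g(one)) = X2,  2 = 2.
Bind X2 := app(app(d, 2), g(one)); substituting into the one remaining equation that mentions X2 gives: g(mk(d, app(d, app(app(d, 2), g(one))))) = g(mk(one, Z)).
Delete trivial equation 2 = 2.
Decompose g/1: mk(d, app(d, app(app(d, 2), g(one)))) = mk(one, Z).
Decompose mk/2: d = one,  app(d, app(app(d, 2), g(one))) = Z.
Clash: constants d and one differ; no unifier exists.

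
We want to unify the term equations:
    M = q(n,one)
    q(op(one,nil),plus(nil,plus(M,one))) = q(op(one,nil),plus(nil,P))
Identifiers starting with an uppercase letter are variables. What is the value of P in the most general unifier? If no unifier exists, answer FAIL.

plus(q(n,one),one)

Bind M := q(n,one); substituting into the remaining equation gives: q(op(one,nil),plus(nil,plus(q(n,one),one))) = q(op(one,nil),plus(nil,P)).
Decompose q/2: op(one,nil) = op(one,nil),  plus(nil,plus(q(n,one),one)) = plus(nil,P).
Delete trivial equation op(one,nil) = op(one,nil).
Decompose plus/2: nil = nil,  plus(q(n,one),one) = P.
Delete trivial equation nil = nil.
Bind P := plus(q(n,one),one).
MGU = { M := q(n,one), P := plus(q(n,one),one) }, so P := plus(q(n,one),one).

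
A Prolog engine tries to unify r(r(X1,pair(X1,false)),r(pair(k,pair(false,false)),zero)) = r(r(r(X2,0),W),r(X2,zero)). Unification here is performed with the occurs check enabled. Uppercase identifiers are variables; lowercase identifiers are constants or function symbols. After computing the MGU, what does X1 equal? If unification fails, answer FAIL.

Decompose r/2: r(X1,pair(X1,false)) = r(r(X2,0),W),  r(pair(k,pair(false,false)),zero) = r(X2,zero).
Decompose r/2: X1 = r(X2,0),  pair(X1,false) = W.
Bind X1 := r(X2,0); substituting into the one remaining equation that mentions X1 gives: pair(r(X2,0),false) = W.
Bind W := pair(r(X2,0),false); no other remaining equation mentions W.
Decompose r/2: pair(k,pair(false,false)) = X2,  zero = zero.
Bind X2 := pair(k,pair(false,false)); no other remaining equation mentions X2. Substituting into the earlier bindings gives X1 := r(pair(k,pair(false,false)),0), W := pair(r(pair(k,pair(false,false)),0),false).
Delete trivial equation zero = zero.
MGU = { X1 = r(pair(k,pair(false,false)),0), W = pair(r(pair(k,pair(false,false)),0),false), X2 = pair(k,pair(false,false)) }, so X1 = r(pair(k,pair(false,false)),0).

r(pair(k,pair(false,false)),0)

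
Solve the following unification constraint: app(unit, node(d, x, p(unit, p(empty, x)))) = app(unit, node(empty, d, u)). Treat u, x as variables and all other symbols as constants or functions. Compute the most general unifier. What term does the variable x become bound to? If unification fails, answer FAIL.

Decompose app/2: unit = unit,  node(d, x, p(unit, p(empty, x))) = node(empty, d, u).
Delete trivial equation unit = unit.
Decompose node/3: d = empty,  x = d,  p(unit, p(empty, x)) = u.
Clash: constants d and empty differ; no unifier exists.

FAIL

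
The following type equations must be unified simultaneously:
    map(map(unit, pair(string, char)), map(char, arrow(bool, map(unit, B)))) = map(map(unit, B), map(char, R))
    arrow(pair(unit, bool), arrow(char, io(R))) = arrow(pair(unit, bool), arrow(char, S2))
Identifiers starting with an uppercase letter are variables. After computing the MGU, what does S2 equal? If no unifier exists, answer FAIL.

Decompose map/2: map(unit, pair(string, char)) = map(unit, B),  map(char, arrow(bool, map(unit, B))) = map(char, R).
Decompose map/2: unit = unit,  pair(string, char) = B.
Delete trivial equation unit = unit.
Bind B := pair(string, char); substituting into the one remaining equation that mentions B gives: map(char, arrow(bool, map(unit, pair(string, char)))) = map(char, R).
Decompose map/2: char = char,  arrow(bool, map(unit, pair(string, char))) = R.
Delete trivial equation char = char.
Bind R := arrow(bool, map(unit, pair(string, char))); substituting into the remaining equation gives: arrow(pair(unit, bool), arrow(char, io(arrow(bool, map(unit, pair(string, char)))))) = arrow(pair(unit, bool), arrow(char, S2)).
Decompose arrow/2: pair(unit, bool) = pair(unit, bool),  arrow(char, io(arrow(bool, map(unit, pair(string, char))))) = arrow(char, S2).
Delete trivial equation pair(unit, bool) = pair(unit, bool).
Decompose arrow/2: char = char,  io(arrow(bool, map(unit, pair(string, char)))) = S2.
Delete trivial equation char = char.
Bind S2 := io(arrow(bool, map(unit, pair(string, char)))).
MGU = { B := pair(string, char), R := arrow(bool, map(unit, pair(string, char))), S2 := io(arrow(bool, map(unit, pair(string, char)))) }, so S2 := io(arrow(bool, map(unit, pair(string, char)))).

io(arrow(bool, map(unit, pair(string, char))))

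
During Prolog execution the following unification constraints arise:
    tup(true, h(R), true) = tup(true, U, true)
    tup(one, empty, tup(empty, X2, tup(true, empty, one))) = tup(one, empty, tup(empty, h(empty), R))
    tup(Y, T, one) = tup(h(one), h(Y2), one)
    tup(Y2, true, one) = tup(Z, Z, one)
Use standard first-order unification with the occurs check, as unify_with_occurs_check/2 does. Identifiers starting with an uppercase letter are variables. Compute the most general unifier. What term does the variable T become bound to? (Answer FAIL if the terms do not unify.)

Decompose tup/3: true = true,  h(R) = U,  true = true.
Delete trivial equation true = true.
Bind U := h(R); no other remaining equation mentions U.
Delete trivial equation true = true.
Decompose tup/3: one = one,  empty = empty,  tup(empty, X2, tup(true, empty, one)) = tup(empty, h(empty), R).
Delete trivial equation one = one.
Delete trivial equation empty = empty.
Decompose tup/3: empty = empty,  X2 = h(empty),  tup(true, empty, one) = R.
Delete trivial equation empty = empty.
Bind X2 := h(empty); no other remaining equation mentions X2.
Bind R := tup(true, empty, one); no other remaining equation mentions R. Substituting into the earlier binding gives U := h(tup(true, empty, one)).
Decompose tup/3: Y = h(one),  T = h(Y2),  one = one.
Bind Y := h(one); no other remaining equation mentions Y.
Bind T := h(Y2); no other remaining equation mentions T.
Delete trivial equation one = one.
Decompose tup/3: Y2 = Z,  true = Z,  one = one.
Bind Y2 := Z; no other remaining equation mentions Y2. Substituting into the earlier binding gives T := h(Z).
Bind Z := true; no other remaining equation mentions Z. Substituting into the earlier bindings gives T := h(true), Y2 := true.
Delete trivial equation one = one.
MGU = { U ↦ h(tup(true, empty, one)), X2 ↦ h(empty), R ↦ tup(true, empty, one), Y ↦ h(one), T ↦ h(true), Y2 ↦ true, Z ↦ true }, so T ↦ h(true).

h(true)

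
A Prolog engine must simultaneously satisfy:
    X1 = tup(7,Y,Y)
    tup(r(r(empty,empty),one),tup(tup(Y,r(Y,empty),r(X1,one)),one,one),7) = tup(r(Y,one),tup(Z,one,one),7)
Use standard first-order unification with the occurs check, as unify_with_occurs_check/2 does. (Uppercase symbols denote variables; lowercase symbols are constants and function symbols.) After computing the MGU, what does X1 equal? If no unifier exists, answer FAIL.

tup(7,r(empty,empty),r(empty,empty))

Bind X1 := tup(7,Y,Y); substituting into the remaining equation gives: tup(r(r(empty,empty),one),tup(tup(Y,r(Y,empty),r(tup(7,Y,Y),one)),one,one),7) = tup(r(Y,one),tup(Z,one,one),7).
Decompose tup/3: r(r(empty,empty),one) = r(Y,one),  tup(tup(Y,r(Y,empty),r(tup(7,Y,Y),one)),one,one) = tup(Z,one,one),  7 = 7.
Decompose r/2: r(empty,empty) = Y,  one = one.
Bind Y := r(empty,empty); substituting into the one remaining equation that mentions Y gives: tup(tup(r(empty,empty),r(r(empty,empty),empty),r(tup(7,r(empty,empty),r(empty,empty)),one)),one,one) = tup(Z,one,one). Substituting into the earlier binding gives X1 := tup(7,r(empty,empty),r(empty,empty)).
Delete trivial equation one = one.
Decompose tup/3: tup(r(empty,empty),r(r(empty,empty),empty),r(tup(7,r(empty,empty),r(empty,empty)),one)) = Z,  one = one,  one = one.
Bind Z := tup(r(empty,empty),r(r(empty,empty),empty),r(tup(7,r(empty,empty),r(empty,empty)),one)); no other remaining equation mentions Z.
Delete trivial equation one = one.
Delete trivial equation one = one.
Delete trivial equation 7 = 7.
MGU = { X1 = tup(7,r(empty,empty),r(empty,empty)), Y = r(empty,empty), Z = tup(r(empty,empty),r(r(empty,empty),empty),r(tup(7,r(empty,empty),r(empty,empty)),one)) }, so X1 = tup(7,r(empty,empty),r(empty,empty)).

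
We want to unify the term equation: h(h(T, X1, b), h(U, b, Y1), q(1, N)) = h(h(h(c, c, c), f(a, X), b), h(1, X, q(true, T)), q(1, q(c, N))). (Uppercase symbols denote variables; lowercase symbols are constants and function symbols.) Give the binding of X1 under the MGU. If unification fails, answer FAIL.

Decompose h/3: h(T, X1, b) = h(h(c, c, c), f(a, X), b),  h(U, b, Y1) = h(1, X, q(true, T)),  q(1, N) = q(1, q(c, N)).
Decompose h/3: T = h(c, c, c),  X1 = f(a, X),  b = b.
Bind T := h(c, c, c); substituting into the one remaining equation that mentions T gives: h(U, b, Y1) = h(1, X, q(true, h(c, c, c))).
Bind X1 := f(a, X); no other remaining equation mentions X1.
Delete trivial equation b = b.
Decompose h/3: U = 1,  b = X,  Y1 = q(true, h(c, c, c)).
Bind U := 1; no other remaining equation mentions U.
Bind X := b; no other remaining equation mentions X. Substituting into the earlier binding gives X1 := f(a, b).
Bind Y1 := q(true, h(c, c, c)); no other remaining equation mentions Y1.
Decompose q/2: 1 = 1,  N = q(c, N).
Delete trivial equation 1 = 1.
Occurs check fails: N occurs in q(c, N); the equation N = q(c, N) has no finite solution.

FAIL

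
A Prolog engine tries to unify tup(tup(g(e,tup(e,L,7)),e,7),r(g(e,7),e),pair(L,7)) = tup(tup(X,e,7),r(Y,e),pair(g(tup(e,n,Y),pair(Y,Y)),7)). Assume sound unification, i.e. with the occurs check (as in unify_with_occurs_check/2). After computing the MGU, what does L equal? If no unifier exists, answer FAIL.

g(tup(e,n,g(e,7)),pair(g(e,7),g(e,7)))

Decompose tup/3: tup(g(e,tup(e,L,7)),e,7) = tup(X,e,7),  r(g(e,7),e) = r(Y,e),  pair(L,7) = pair(g(tup(e,n,Y),pair(Y,Y)),7).
Decompose tup/3: g(e,tup(e,L,7)) = X,  e = e,  7 = 7.
Bind X := g(e,tup(e,L,7)); no other remaining equation mentions X.
Delete trivial equation e = e.
Delete trivial equation 7 = 7.
Decompose r/2: g(e,7) = Y,  e = e.
Bind Y := g(e,7); substituting into the one remaining equation that mentions Y gives: pair(L,7) = pair(g(tup(e,n,g(e,7)),pair(g(e,7),g(e,7))),7).
Delete trivial equation e = e.
Decompose pair/2: L = g(tup(e,n,g(e,7)),pair(g(e,7),g(e,7))),  7 = 7.
Bind L := g(tup(e,n,g(e,7)),pair(g(e,7),g(e,7))); no other remaining equation mentions L. Substituting into the earlier binding gives X := g(e,tup(e,g(tup(e,n,g(e,7)),pair(g(e,7),g(e,7))),7)).
Delete trivial equation 7 = 7.
MGU = { X = g(e,tup(e,g(tup(e,n,g(e,7)),pair(g(e,7),g(e,7))),7)), Y = g(e,7), L = g(tup(e,n,g(e,7)),pair(g(e,7),g(e,7))) }, so L = g(tup(e,n,g(e,7)),pair(g(e,7),g(e,7))).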